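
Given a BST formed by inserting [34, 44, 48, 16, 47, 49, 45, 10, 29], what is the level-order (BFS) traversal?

Tree insertion order: [34, 44, 48, 16, 47, 49, 45, 10, 29]
Tree (level-order array): [34, 16, 44, 10, 29, None, 48, None, None, None, None, 47, 49, 45]
BFS from the root, enqueuing left then right child of each popped node:
  queue [34] -> pop 34, enqueue [16, 44], visited so far: [34]
  queue [16, 44] -> pop 16, enqueue [10, 29], visited so far: [34, 16]
  queue [44, 10, 29] -> pop 44, enqueue [48], visited so far: [34, 16, 44]
  queue [10, 29, 48] -> pop 10, enqueue [none], visited so far: [34, 16, 44, 10]
  queue [29, 48] -> pop 29, enqueue [none], visited so far: [34, 16, 44, 10, 29]
  queue [48] -> pop 48, enqueue [47, 49], visited so far: [34, 16, 44, 10, 29, 48]
  queue [47, 49] -> pop 47, enqueue [45], visited so far: [34, 16, 44, 10, 29, 48, 47]
  queue [49, 45] -> pop 49, enqueue [none], visited so far: [34, 16, 44, 10, 29, 48, 47, 49]
  queue [45] -> pop 45, enqueue [none], visited so far: [34, 16, 44, 10, 29, 48, 47, 49, 45]
Result: [34, 16, 44, 10, 29, 48, 47, 49, 45]


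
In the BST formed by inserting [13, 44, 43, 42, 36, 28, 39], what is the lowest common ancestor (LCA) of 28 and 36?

Tree insertion order: [13, 44, 43, 42, 36, 28, 39]
Tree (level-order array): [13, None, 44, 43, None, 42, None, 36, None, 28, 39]
In a BST, the LCA of p=28, q=36 is the first node v on the
root-to-leaf path with p <= v <= q (go left if both < v, right if both > v).
Walk from root:
  at 13: both 28 and 36 > 13, go right
  at 44: both 28 and 36 < 44, go left
  at 43: both 28 and 36 < 43, go left
  at 42: both 28 and 36 < 42, go left
  at 36: 28 <= 36 <= 36, this is the LCA
LCA = 36


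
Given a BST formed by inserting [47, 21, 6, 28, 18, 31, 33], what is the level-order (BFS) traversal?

Tree insertion order: [47, 21, 6, 28, 18, 31, 33]
Tree (level-order array): [47, 21, None, 6, 28, None, 18, None, 31, None, None, None, 33]
BFS from the root, enqueuing left then right child of each popped node:
  queue [47] -> pop 47, enqueue [21], visited so far: [47]
  queue [21] -> pop 21, enqueue [6, 28], visited so far: [47, 21]
  queue [6, 28] -> pop 6, enqueue [18], visited so far: [47, 21, 6]
  queue [28, 18] -> pop 28, enqueue [31], visited so far: [47, 21, 6, 28]
  queue [18, 31] -> pop 18, enqueue [none], visited so far: [47, 21, 6, 28, 18]
  queue [31] -> pop 31, enqueue [33], visited so far: [47, 21, 6, 28, 18, 31]
  queue [33] -> pop 33, enqueue [none], visited so far: [47, 21, 6, 28, 18, 31, 33]
Result: [47, 21, 6, 28, 18, 31, 33]


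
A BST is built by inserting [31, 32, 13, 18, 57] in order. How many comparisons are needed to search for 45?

Search path for 45: 31 -> 32 -> 57
Found: False
Comparisons: 3


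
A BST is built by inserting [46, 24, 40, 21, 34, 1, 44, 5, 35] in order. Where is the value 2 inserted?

Starting tree (level order): [46, 24, None, 21, 40, 1, None, 34, 44, None, 5, None, 35]
Insertion path: 46 -> 24 -> 21 -> 1 -> 5
Result: insert 2 as left child of 5
Final tree (level order): [46, 24, None, 21, 40, 1, None, 34, 44, None, 5, None, 35, None, None, 2]


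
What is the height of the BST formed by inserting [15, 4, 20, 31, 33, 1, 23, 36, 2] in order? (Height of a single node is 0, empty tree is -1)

Insertion order: [15, 4, 20, 31, 33, 1, 23, 36, 2]
Tree (level-order array): [15, 4, 20, 1, None, None, 31, None, 2, 23, 33, None, None, None, None, None, 36]
Compute height bottom-up (empty subtree = -1):
  height(2) = 1 + max(-1, -1) = 0
  height(1) = 1 + max(-1, 0) = 1
  height(4) = 1 + max(1, -1) = 2
  height(23) = 1 + max(-1, -1) = 0
  height(36) = 1 + max(-1, -1) = 0
  height(33) = 1 + max(-1, 0) = 1
  height(31) = 1 + max(0, 1) = 2
  height(20) = 1 + max(-1, 2) = 3
  height(15) = 1 + max(2, 3) = 4
Height = 4


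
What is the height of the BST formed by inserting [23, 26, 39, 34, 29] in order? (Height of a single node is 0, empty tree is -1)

Insertion order: [23, 26, 39, 34, 29]
Tree (level-order array): [23, None, 26, None, 39, 34, None, 29]
Compute height bottom-up (empty subtree = -1):
  height(29) = 1 + max(-1, -1) = 0
  height(34) = 1 + max(0, -1) = 1
  height(39) = 1 + max(1, -1) = 2
  height(26) = 1 + max(-1, 2) = 3
  height(23) = 1 + max(-1, 3) = 4
Height = 4


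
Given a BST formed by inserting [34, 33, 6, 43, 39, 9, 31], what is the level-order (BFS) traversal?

Tree insertion order: [34, 33, 6, 43, 39, 9, 31]
Tree (level-order array): [34, 33, 43, 6, None, 39, None, None, 9, None, None, None, 31]
BFS from the root, enqueuing left then right child of each popped node:
  queue [34] -> pop 34, enqueue [33, 43], visited so far: [34]
  queue [33, 43] -> pop 33, enqueue [6], visited so far: [34, 33]
  queue [43, 6] -> pop 43, enqueue [39], visited so far: [34, 33, 43]
  queue [6, 39] -> pop 6, enqueue [9], visited so far: [34, 33, 43, 6]
  queue [39, 9] -> pop 39, enqueue [none], visited so far: [34, 33, 43, 6, 39]
  queue [9] -> pop 9, enqueue [31], visited so far: [34, 33, 43, 6, 39, 9]
  queue [31] -> pop 31, enqueue [none], visited so far: [34, 33, 43, 6, 39, 9, 31]
Result: [34, 33, 43, 6, 39, 9, 31]


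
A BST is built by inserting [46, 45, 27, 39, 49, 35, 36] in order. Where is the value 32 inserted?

Starting tree (level order): [46, 45, 49, 27, None, None, None, None, 39, 35, None, None, 36]
Insertion path: 46 -> 45 -> 27 -> 39 -> 35
Result: insert 32 as left child of 35
Final tree (level order): [46, 45, 49, 27, None, None, None, None, 39, 35, None, 32, 36]


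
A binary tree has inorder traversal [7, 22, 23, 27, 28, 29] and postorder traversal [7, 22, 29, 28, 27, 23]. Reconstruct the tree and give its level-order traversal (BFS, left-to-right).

Inorder:   [7, 22, 23, 27, 28, 29]
Postorder: [7, 22, 29, 28, 27, 23]
Algorithm: postorder visits root last, so walk postorder right-to-left;
each value is the root of the current inorder slice — split it at that
value, recurse on the right subtree first, then the left.
Recursive splits:
  root=23; inorder splits into left=[7, 22], right=[27, 28, 29]
  root=27; inorder splits into left=[], right=[28, 29]
  root=28; inorder splits into left=[], right=[29]
  root=29; inorder splits into left=[], right=[]
  root=22; inorder splits into left=[7], right=[]
  root=7; inorder splits into left=[], right=[]
Reconstructed level-order: [23, 22, 27, 7, 28, 29]


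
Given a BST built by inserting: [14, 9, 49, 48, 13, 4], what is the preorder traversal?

Tree insertion order: [14, 9, 49, 48, 13, 4]
Tree (level-order array): [14, 9, 49, 4, 13, 48]
Preorder traversal: [14, 9, 4, 13, 49, 48]


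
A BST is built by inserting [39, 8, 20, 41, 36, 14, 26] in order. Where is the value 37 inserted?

Starting tree (level order): [39, 8, 41, None, 20, None, None, 14, 36, None, None, 26]
Insertion path: 39 -> 8 -> 20 -> 36
Result: insert 37 as right child of 36
Final tree (level order): [39, 8, 41, None, 20, None, None, 14, 36, None, None, 26, 37]


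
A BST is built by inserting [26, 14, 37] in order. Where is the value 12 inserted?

Starting tree (level order): [26, 14, 37]
Insertion path: 26 -> 14
Result: insert 12 as left child of 14
Final tree (level order): [26, 14, 37, 12]


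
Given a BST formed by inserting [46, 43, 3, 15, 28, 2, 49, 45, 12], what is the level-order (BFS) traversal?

Tree insertion order: [46, 43, 3, 15, 28, 2, 49, 45, 12]
Tree (level-order array): [46, 43, 49, 3, 45, None, None, 2, 15, None, None, None, None, 12, 28]
BFS from the root, enqueuing left then right child of each popped node:
  queue [46] -> pop 46, enqueue [43, 49], visited so far: [46]
  queue [43, 49] -> pop 43, enqueue [3, 45], visited so far: [46, 43]
  queue [49, 3, 45] -> pop 49, enqueue [none], visited so far: [46, 43, 49]
  queue [3, 45] -> pop 3, enqueue [2, 15], visited so far: [46, 43, 49, 3]
  queue [45, 2, 15] -> pop 45, enqueue [none], visited so far: [46, 43, 49, 3, 45]
  queue [2, 15] -> pop 2, enqueue [none], visited so far: [46, 43, 49, 3, 45, 2]
  queue [15] -> pop 15, enqueue [12, 28], visited so far: [46, 43, 49, 3, 45, 2, 15]
  queue [12, 28] -> pop 12, enqueue [none], visited so far: [46, 43, 49, 3, 45, 2, 15, 12]
  queue [28] -> pop 28, enqueue [none], visited so far: [46, 43, 49, 3, 45, 2, 15, 12, 28]
Result: [46, 43, 49, 3, 45, 2, 15, 12, 28]


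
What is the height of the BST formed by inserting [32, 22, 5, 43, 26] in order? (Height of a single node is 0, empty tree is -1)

Insertion order: [32, 22, 5, 43, 26]
Tree (level-order array): [32, 22, 43, 5, 26]
Compute height bottom-up (empty subtree = -1):
  height(5) = 1 + max(-1, -1) = 0
  height(26) = 1 + max(-1, -1) = 0
  height(22) = 1 + max(0, 0) = 1
  height(43) = 1 + max(-1, -1) = 0
  height(32) = 1 + max(1, 0) = 2
Height = 2


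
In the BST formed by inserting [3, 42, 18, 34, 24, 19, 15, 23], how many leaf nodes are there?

Tree built from: [3, 42, 18, 34, 24, 19, 15, 23]
Tree (level-order array): [3, None, 42, 18, None, 15, 34, None, None, 24, None, 19, None, None, 23]
Rule: A leaf has 0 children.
Per-node child counts:
  node 3: 1 child(ren)
  node 42: 1 child(ren)
  node 18: 2 child(ren)
  node 15: 0 child(ren)
  node 34: 1 child(ren)
  node 24: 1 child(ren)
  node 19: 1 child(ren)
  node 23: 0 child(ren)
Matching nodes: [15, 23]
Count of leaf nodes: 2


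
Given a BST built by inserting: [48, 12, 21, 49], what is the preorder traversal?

Tree insertion order: [48, 12, 21, 49]
Tree (level-order array): [48, 12, 49, None, 21]
Preorder traversal: [48, 12, 21, 49]


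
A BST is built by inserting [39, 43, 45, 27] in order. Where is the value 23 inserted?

Starting tree (level order): [39, 27, 43, None, None, None, 45]
Insertion path: 39 -> 27
Result: insert 23 as left child of 27
Final tree (level order): [39, 27, 43, 23, None, None, 45]


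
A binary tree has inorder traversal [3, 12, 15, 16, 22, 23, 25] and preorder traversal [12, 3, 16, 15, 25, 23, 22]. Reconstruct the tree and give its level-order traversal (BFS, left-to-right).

Inorder:  [3, 12, 15, 16, 22, 23, 25]
Preorder: [12, 3, 16, 15, 25, 23, 22]
Algorithm: preorder visits root first, so consume preorder in order;
for each root, split the current inorder slice at that value into
left-subtree inorder and right-subtree inorder, then recurse.
Recursive splits:
  root=12; inorder splits into left=[3], right=[15, 16, 22, 23, 25]
  root=3; inorder splits into left=[], right=[]
  root=16; inorder splits into left=[15], right=[22, 23, 25]
  root=15; inorder splits into left=[], right=[]
  root=25; inorder splits into left=[22, 23], right=[]
  root=23; inorder splits into left=[22], right=[]
  root=22; inorder splits into left=[], right=[]
Reconstructed level-order: [12, 3, 16, 15, 25, 23, 22]


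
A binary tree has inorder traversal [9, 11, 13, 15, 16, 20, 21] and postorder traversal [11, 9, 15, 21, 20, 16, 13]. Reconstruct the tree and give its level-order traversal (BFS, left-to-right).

Inorder:   [9, 11, 13, 15, 16, 20, 21]
Postorder: [11, 9, 15, 21, 20, 16, 13]
Algorithm: postorder visits root last, so walk postorder right-to-left;
each value is the root of the current inorder slice — split it at that
value, recurse on the right subtree first, then the left.
Recursive splits:
  root=13; inorder splits into left=[9, 11], right=[15, 16, 20, 21]
  root=16; inorder splits into left=[15], right=[20, 21]
  root=20; inorder splits into left=[], right=[21]
  root=21; inorder splits into left=[], right=[]
  root=15; inorder splits into left=[], right=[]
  root=9; inorder splits into left=[], right=[11]
  root=11; inorder splits into left=[], right=[]
Reconstructed level-order: [13, 9, 16, 11, 15, 20, 21]


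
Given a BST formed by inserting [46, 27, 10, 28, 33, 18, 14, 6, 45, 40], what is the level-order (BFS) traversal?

Tree insertion order: [46, 27, 10, 28, 33, 18, 14, 6, 45, 40]
Tree (level-order array): [46, 27, None, 10, 28, 6, 18, None, 33, None, None, 14, None, None, 45, None, None, 40]
BFS from the root, enqueuing left then right child of each popped node:
  queue [46] -> pop 46, enqueue [27], visited so far: [46]
  queue [27] -> pop 27, enqueue [10, 28], visited so far: [46, 27]
  queue [10, 28] -> pop 10, enqueue [6, 18], visited so far: [46, 27, 10]
  queue [28, 6, 18] -> pop 28, enqueue [33], visited so far: [46, 27, 10, 28]
  queue [6, 18, 33] -> pop 6, enqueue [none], visited so far: [46, 27, 10, 28, 6]
  queue [18, 33] -> pop 18, enqueue [14], visited so far: [46, 27, 10, 28, 6, 18]
  queue [33, 14] -> pop 33, enqueue [45], visited so far: [46, 27, 10, 28, 6, 18, 33]
  queue [14, 45] -> pop 14, enqueue [none], visited so far: [46, 27, 10, 28, 6, 18, 33, 14]
  queue [45] -> pop 45, enqueue [40], visited so far: [46, 27, 10, 28, 6, 18, 33, 14, 45]
  queue [40] -> pop 40, enqueue [none], visited so far: [46, 27, 10, 28, 6, 18, 33, 14, 45, 40]
Result: [46, 27, 10, 28, 6, 18, 33, 14, 45, 40]


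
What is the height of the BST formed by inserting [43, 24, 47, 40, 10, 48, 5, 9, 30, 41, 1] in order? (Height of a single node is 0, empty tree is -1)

Insertion order: [43, 24, 47, 40, 10, 48, 5, 9, 30, 41, 1]
Tree (level-order array): [43, 24, 47, 10, 40, None, 48, 5, None, 30, 41, None, None, 1, 9]
Compute height bottom-up (empty subtree = -1):
  height(1) = 1 + max(-1, -1) = 0
  height(9) = 1 + max(-1, -1) = 0
  height(5) = 1 + max(0, 0) = 1
  height(10) = 1 + max(1, -1) = 2
  height(30) = 1 + max(-1, -1) = 0
  height(41) = 1 + max(-1, -1) = 0
  height(40) = 1 + max(0, 0) = 1
  height(24) = 1 + max(2, 1) = 3
  height(48) = 1 + max(-1, -1) = 0
  height(47) = 1 + max(-1, 0) = 1
  height(43) = 1 + max(3, 1) = 4
Height = 4


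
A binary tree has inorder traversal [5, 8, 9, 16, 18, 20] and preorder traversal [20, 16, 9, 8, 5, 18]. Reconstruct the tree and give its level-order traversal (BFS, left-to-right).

Inorder:  [5, 8, 9, 16, 18, 20]
Preorder: [20, 16, 9, 8, 5, 18]
Algorithm: preorder visits root first, so consume preorder in order;
for each root, split the current inorder slice at that value into
left-subtree inorder and right-subtree inorder, then recurse.
Recursive splits:
  root=20; inorder splits into left=[5, 8, 9, 16, 18], right=[]
  root=16; inorder splits into left=[5, 8, 9], right=[18]
  root=9; inorder splits into left=[5, 8], right=[]
  root=8; inorder splits into left=[5], right=[]
  root=5; inorder splits into left=[], right=[]
  root=18; inorder splits into left=[], right=[]
Reconstructed level-order: [20, 16, 9, 18, 8, 5]


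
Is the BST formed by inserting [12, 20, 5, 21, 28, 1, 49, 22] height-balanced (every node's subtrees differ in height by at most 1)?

Tree (level-order array): [12, 5, 20, 1, None, None, 21, None, None, None, 28, 22, 49]
Definition: a tree is height-balanced if, at every node, |h(left) - h(right)| <= 1 (empty subtree has height -1).
Bottom-up per-node check:
  node 1: h_left=-1, h_right=-1, diff=0 [OK], height=0
  node 5: h_left=0, h_right=-1, diff=1 [OK], height=1
  node 22: h_left=-1, h_right=-1, diff=0 [OK], height=0
  node 49: h_left=-1, h_right=-1, diff=0 [OK], height=0
  node 28: h_left=0, h_right=0, diff=0 [OK], height=1
  node 21: h_left=-1, h_right=1, diff=2 [FAIL (|-1-1|=2 > 1)], height=2
  node 20: h_left=-1, h_right=2, diff=3 [FAIL (|-1-2|=3 > 1)], height=3
  node 12: h_left=1, h_right=3, diff=2 [FAIL (|1-3|=2 > 1)], height=4
Node 21 violates the condition: |-1 - 1| = 2 > 1.
Result: Not balanced


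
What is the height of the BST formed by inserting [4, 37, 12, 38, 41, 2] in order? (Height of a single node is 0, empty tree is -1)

Insertion order: [4, 37, 12, 38, 41, 2]
Tree (level-order array): [4, 2, 37, None, None, 12, 38, None, None, None, 41]
Compute height bottom-up (empty subtree = -1):
  height(2) = 1 + max(-1, -1) = 0
  height(12) = 1 + max(-1, -1) = 0
  height(41) = 1 + max(-1, -1) = 0
  height(38) = 1 + max(-1, 0) = 1
  height(37) = 1 + max(0, 1) = 2
  height(4) = 1 + max(0, 2) = 3
Height = 3


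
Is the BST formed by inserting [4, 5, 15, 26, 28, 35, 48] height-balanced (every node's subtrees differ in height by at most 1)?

Tree (level-order array): [4, None, 5, None, 15, None, 26, None, 28, None, 35, None, 48]
Definition: a tree is height-balanced if, at every node, |h(left) - h(right)| <= 1 (empty subtree has height -1).
Bottom-up per-node check:
  node 48: h_left=-1, h_right=-1, diff=0 [OK], height=0
  node 35: h_left=-1, h_right=0, diff=1 [OK], height=1
  node 28: h_left=-1, h_right=1, diff=2 [FAIL (|-1-1|=2 > 1)], height=2
  node 26: h_left=-1, h_right=2, diff=3 [FAIL (|-1-2|=3 > 1)], height=3
  node 15: h_left=-1, h_right=3, diff=4 [FAIL (|-1-3|=4 > 1)], height=4
  node 5: h_left=-1, h_right=4, diff=5 [FAIL (|-1-4|=5 > 1)], height=5
  node 4: h_left=-1, h_right=5, diff=6 [FAIL (|-1-5|=6 > 1)], height=6
Node 28 violates the condition: |-1 - 1| = 2 > 1.
Result: Not balanced


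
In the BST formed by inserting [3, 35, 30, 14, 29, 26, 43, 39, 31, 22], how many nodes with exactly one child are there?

Tree built from: [3, 35, 30, 14, 29, 26, 43, 39, 31, 22]
Tree (level-order array): [3, None, 35, 30, 43, 14, 31, 39, None, None, 29, None, None, None, None, 26, None, 22]
Rule: These are nodes with exactly 1 non-null child.
Per-node child counts:
  node 3: 1 child(ren)
  node 35: 2 child(ren)
  node 30: 2 child(ren)
  node 14: 1 child(ren)
  node 29: 1 child(ren)
  node 26: 1 child(ren)
  node 22: 0 child(ren)
  node 31: 0 child(ren)
  node 43: 1 child(ren)
  node 39: 0 child(ren)
Matching nodes: [3, 14, 29, 26, 43]
Count of nodes with exactly one child: 5


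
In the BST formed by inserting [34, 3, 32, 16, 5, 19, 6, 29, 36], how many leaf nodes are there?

Tree built from: [34, 3, 32, 16, 5, 19, 6, 29, 36]
Tree (level-order array): [34, 3, 36, None, 32, None, None, 16, None, 5, 19, None, 6, None, 29]
Rule: A leaf has 0 children.
Per-node child counts:
  node 34: 2 child(ren)
  node 3: 1 child(ren)
  node 32: 1 child(ren)
  node 16: 2 child(ren)
  node 5: 1 child(ren)
  node 6: 0 child(ren)
  node 19: 1 child(ren)
  node 29: 0 child(ren)
  node 36: 0 child(ren)
Matching nodes: [6, 29, 36]
Count of leaf nodes: 3


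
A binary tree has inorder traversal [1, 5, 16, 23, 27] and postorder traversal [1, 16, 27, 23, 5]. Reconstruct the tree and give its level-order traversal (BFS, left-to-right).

Inorder:   [1, 5, 16, 23, 27]
Postorder: [1, 16, 27, 23, 5]
Algorithm: postorder visits root last, so walk postorder right-to-left;
each value is the root of the current inorder slice — split it at that
value, recurse on the right subtree first, then the left.
Recursive splits:
  root=5; inorder splits into left=[1], right=[16, 23, 27]
  root=23; inorder splits into left=[16], right=[27]
  root=27; inorder splits into left=[], right=[]
  root=16; inorder splits into left=[], right=[]
  root=1; inorder splits into left=[], right=[]
Reconstructed level-order: [5, 1, 23, 16, 27]


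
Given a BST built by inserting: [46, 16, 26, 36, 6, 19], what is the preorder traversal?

Tree insertion order: [46, 16, 26, 36, 6, 19]
Tree (level-order array): [46, 16, None, 6, 26, None, None, 19, 36]
Preorder traversal: [46, 16, 6, 26, 19, 36]


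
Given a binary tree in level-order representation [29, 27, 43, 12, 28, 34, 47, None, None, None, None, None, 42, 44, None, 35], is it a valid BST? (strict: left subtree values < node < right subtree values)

Level-order array: [29, 27, 43, 12, 28, 34, 47, None, None, None, None, None, 42, 44, None, 35]
Validate using subtree bounds (lo, hi): at each node, require lo < value < hi,
then recurse left with hi=value and right with lo=value.
Preorder trace (stopping at first violation):
  at node 29 with bounds (-inf, +inf): OK
  at node 27 with bounds (-inf, 29): OK
  at node 12 with bounds (-inf, 27): OK
  at node 28 with bounds (27, 29): OK
  at node 43 with bounds (29, +inf): OK
  at node 34 with bounds (29, 43): OK
  at node 42 with bounds (34, 43): OK
  at node 35 with bounds (34, 42): OK
  at node 47 with bounds (43, +inf): OK
  at node 44 with bounds (43, 47): OK
No violation found at any node.
Result: Valid BST


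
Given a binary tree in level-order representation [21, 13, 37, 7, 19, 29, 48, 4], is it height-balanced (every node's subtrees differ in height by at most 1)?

Tree (level-order array): [21, 13, 37, 7, 19, 29, 48, 4]
Definition: a tree is height-balanced if, at every node, |h(left) - h(right)| <= 1 (empty subtree has height -1).
Bottom-up per-node check:
  node 4: h_left=-1, h_right=-1, diff=0 [OK], height=0
  node 7: h_left=0, h_right=-1, diff=1 [OK], height=1
  node 19: h_left=-1, h_right=-1, diff=0 [OK], height=0
  node 13: h_left=1, h_right=0, diff=1 [OK], height=2
  node 29: h_left=-1, h_right=-1, diff=0 [OK], height=0
  node 48: h_left=-1, h_right=-1, diff=0 [OK], height=0
  node 37: h_left=0, h_right=0, diff=0 [OK], height=1
  node 21: h_left=2, h_right=1, diff=1 [OK], height=3
All nodes satisfy the balance condition.
Result: Balanced


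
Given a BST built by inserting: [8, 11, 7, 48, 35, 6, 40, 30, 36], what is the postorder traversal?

Tree insertion order: [8, 11, 7, 48, 35, 6, 40, 30, 36]
Tree (level-order array): [8, 7, 11, 6, None, None, 48, None, None, 35, None, 30, 40, None, None, 36]
Postorder traversal: [6, 7, 30, 36, 40, 35, 48, 11, 8]


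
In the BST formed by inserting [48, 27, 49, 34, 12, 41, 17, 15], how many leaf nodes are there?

Tree built from: [48, 27, 49, 34, 12, 41, 17, 15]
Tree (level-order array): [48, 27, 49, 12, 34, None, None, None, 17, None, 41, 15]
Rule: A leaf has 0 children.
Per-node child counts:
  node 48: 2 child(ren)
  node 27: 2 child(ren)
  node 12: 1 child(ren)
  node 17: 1 child(ren)
  node 15: 0 child(ren)
  node 34: 1 child(ren)
  node 41: 0 child(ren)
  node 49: 0 child(ren)
Matching nodes: [15, 41, 49]
Count of leaf nodes: 3


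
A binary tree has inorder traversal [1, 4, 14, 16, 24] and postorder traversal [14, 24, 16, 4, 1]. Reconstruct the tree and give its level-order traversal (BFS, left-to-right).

Inorder:   [1, 4, 14, 16, 24]
Postorder: [14, 24, 16, 4, 1]
Algorithm: postorder visits root last, so walk postorder right-to-left;
each value is the root of the current inorder slice — split it at that
value, recurse on the right subtree first, then the left.
Recursive splits:
  root=1; inorder splits into left=[], right=[4, 14, 16, 24]
  root=4; inorder splits into left=[], right=[14, 16, 24]
  root=16; inorder splits into left=[14], right=[24]
  root=24; inorder splits into left=[], right=[]
  root=14; inorder splits into left=[], right=[]
Reconstructed level-order: [1, 4, 16, 14, 24]


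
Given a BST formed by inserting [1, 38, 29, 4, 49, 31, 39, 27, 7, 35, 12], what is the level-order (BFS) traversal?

Tree insertion order: [1, 38, 29, 4, 49, 31, 39, 27, 7, 35, 12]
Tree (level-order array): [1, None, 38, 29, 49, 4, 31, 39, None, None, 27, None, 35, None, None, 7, None, None, None, None, 12]
BFS from the root, enqueuing left then right child of each popped node:
  queue [1] -> pop 1, enqueue [38], visited so far: [1]
  queue [38] -> pop 38, enqueue [29, 49], visited so far: [1, 38]
  queue [29, 49] -> pop 29, enqueue [4, 31], visited so far: [1, 38, 29]
  queue [49, 4, 31] -> pop 49, enqueue [39], visited so far: [1, 38, 29, 49]
  queue [4, 31, 39] -> pop 4, enqueue [27], visited so far: [1, 38, 29, 49, 4]
  queue [31, 39, 27] -> pop 31, enqueue [35], visited so far: [1, 38, 29, 49, 4, 31]
  queue [39, 27, 35] -> pop 39, enqueue [none], visited so far: [1, 38, 29, 49, 4, 31, 39]
  queue [27, 35] -> pop 27, enqueue [7], visited so far: [1, 38, 29, 49, 4, 31, 39, 27]
  queue [35, 7] -> pop 35, enqueue [none], visited so far: [1, 38, 29, 49, 4, 31, 39, 27, 35]
  queue [7] -> pop 7, enqueue [12], visited so far: [1, 38, 29, 49, 4, 31, 39, 27, 35, 7]
  queue [12] -> pop 12, enqueue [none], visited so far: [1, 38, 29, 49, 4, 31, 39, 27, 35, 7, 12]
Result: [1, 38, 29, 49, 4, 31, 39, 27, 35, 7, 12]


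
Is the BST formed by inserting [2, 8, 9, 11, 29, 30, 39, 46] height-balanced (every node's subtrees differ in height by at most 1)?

Tree (level-order array): [2, None, 8, None, 9, None, 11, None, 29, None, 30, None, 39, None, 46]
Definition: a tree is height-balanced if, at every node, |h(left) - h(right)| <= 1 (empty subtree has height -1).
Bottom-up per-node check:
  node 46: h_left=-1, h_right=-1, diff=0 [OK], height=0
  node 39: h_left=-1, h_right=0, diff=1 [OK], height=1
  node 30: h_left=-1, h_right=1, diff=2 [FAIL (|-1-1|=2 > 1)], height=2
  node 29: h_left=-1, h_right=2, diff=3 [FAIL (|-1-2|=3 > 1)], height=3
  node 11: h_left=-1, h_right=3, diff=4 [FAIL (|-1-3|=4 > 1)], height=4
  node 9: h_left=-1, h_right=4, diff=5 [FAIL (|-1-4|=5 > 1)], height=5
  node 8: h_left=-1, h_right=5, diff=6 [FAIL (|-1-5|=6 > 1)], height=6
  node 2: h_left=-1, h_right=6, diff=7 [FAIL (|-1-6|=7 > 1)], height=7
Node 30 violates the condition: |-1 - 1| = 2 > 1.
Result: Not balanced


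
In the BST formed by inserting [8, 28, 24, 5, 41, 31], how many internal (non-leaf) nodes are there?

Tree built from: [8, 28, 24, 5, 41, 31]
Tree (level-order array): [8, 5, 28, None, None, 24, 41, None, None, 31]
Rule: An internal node has at least one child.
Per-node child counts:
  node 8: 2 child(ren)
  node 5: 0 child(ren)
  node 28: 2 child(ren)
  node 24: 0 child(ren)
  node 41: 1 child(ren)
  node 31: 0 child(ren)
Matching nodes: [8, 28, 41]
Count of internal (non-leaf) nodes: 3


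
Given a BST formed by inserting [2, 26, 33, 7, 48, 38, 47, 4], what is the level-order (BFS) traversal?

Tree insertion order: [2, 26, 33, 7, 48, 38, 47, 4]
Tree (level-order array): [2, None, 26, 7, 33, 4, None, None, 48, None, None, 38, None, None, 47]
BFS from the root, enqueuing left then right child of each popped node:
  queue [2] -> pop 2, enqueue [26], visited so far: [2]
  queue [26] -> pop 26, enqueue [7, 33], visited so far: [2, 26]
  queue [7, 33] -> pop 7, enqueue [4], visited so far: [2, 26, 7]
  queue [33, 4] -> pop 33, enqueue [48], visited so far: [2, 26, 7, 33]
  queue [4, 48] -> pop 4, enqueue [none], visited so far: [2, 26, 7, 33, 4]
  queue [48] -> pop 48, enqueue [38], visited so far: [2, 26, 7, 33, 4, 48]
  queue [38] -> pop 38, enqueue [47], visited so far: [2, 26, 7, 33, 4, 48, 38]
  queue [47] -> pop 47, enqueue [none], visited so far: [2, 26, 7, 33, 4, 48, 38, 47]
Result: [2, 26, 7, 33, 4, 48, 38, 47]


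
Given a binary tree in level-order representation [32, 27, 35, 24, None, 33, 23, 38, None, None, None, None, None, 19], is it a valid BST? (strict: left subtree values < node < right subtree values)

Level-order array: [32, 27, 35, 24, None, 33, 23, 38, None, None, None, None, None, 19]
Validate using subtree bounds (lo, hi): at each node, require lo < value < hi,
then recurse left with hi=value and right with lo=value.
Preorder trace (stopping at first violation):
  at node 32 with bounds (-inf, +inf): OK
  at node 27 with bounds (-inf, 32): OK
  at node 24 with bounds (-inf, 27): OK
  at node 38 with bounds (-inf, 24): VIOLATION
Node 38 violates its bound: not (-inf < 38 < 24).
Result: Not a valid BST


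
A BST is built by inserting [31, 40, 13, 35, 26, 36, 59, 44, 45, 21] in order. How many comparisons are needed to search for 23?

Search path for 23: 31 -> 13 -> 26 -> 21
Found: False
Comparisons: 4


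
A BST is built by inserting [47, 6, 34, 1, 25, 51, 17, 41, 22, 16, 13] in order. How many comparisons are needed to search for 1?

Search path for 1: 47 -> 6 -> 1
Found: True
Comparisons: 3


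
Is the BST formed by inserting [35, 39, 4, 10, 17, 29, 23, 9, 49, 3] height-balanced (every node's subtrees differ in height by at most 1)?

Tree (level-order array): [35, 4, 39, 3, 10, None, 49, None, None, 9, 17, None, None, None, None, None, 29, 23]
Definition: a tree is height-balanced if, at every node, |h(left) - h(right)| <= 1 (empty subtree has height -1).
Bottom-up per-node check:
  node 3: h_left=-1, h_right=-1, diff=0 [OK], height=0
  node 9: h_left=-1, h_right=-1, diff=0 [OK], height=0
  node 23: h_left=-1, h_right=-1, diff=0 [OK], height=0
  node 29: h_left=0, h_right=-1, diff=1 [OK], height=1
  node 17: h_left=-1, h_right=1, diff=2 [FAIL (|-1-1|=2 > 1)], height=2
  node 10: h_left=0, h_right=2, diff=2 [FAIL (|0-2|=2 > 1)], height=3
  node 4: h_left=0, h_right=3, diff=3 [FAIL (|0-3|=3 > 1)], height=4
  node 49: h_left=-1, h_right=-1, diff=0 [OK], height=0
  node 39: h_left=-1, h_right=0, diff=1 [OK], height=1
  node 35: h_left=4, h_right=1, diff=3 [FAIL (|4-1|=3 > 1)], height=5
Node 17 violates the condition: |-1 - 1| = 2 > 1.
Result: Not balanced


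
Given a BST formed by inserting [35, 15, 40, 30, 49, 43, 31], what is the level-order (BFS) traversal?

Tree insertion order: [35, 15, 40, 30, 49, 43, 31]
Tree (level-order array): [35, 15, 40, None, 30, None, 49, None, 31, 43]
BFS from the root, enqueuing left then right child of each popped node:
  queue [35] -> pop 35, enqueue [15, 40], visited so far: [35]
  queue [15, 40] -> pop 15, enqueue [30], visited so far: [35, 15]
  queue [40, 30] -> pop 40, enqueue [49], visited so far: [35, 15, 40]
  queue [30, 49] -> pop 30, enqueue [31], visited so far: [35, 15, 40, 30]
  queue [49, 31] -> pop 49, enqueue [43], visited so far: [35, 15, 40, 30, 49]
  queue [31, 43] -> pop 31, enqueue [none], visited so far: [35, 15, 40, 30, 49, 31]
  queue [43] -> pop 43, enqueue [none], visited so far: [35, 15, 40, 30, 49, 31, 43]
Result: [35, 15, 40, 30, 49, 31, 43]


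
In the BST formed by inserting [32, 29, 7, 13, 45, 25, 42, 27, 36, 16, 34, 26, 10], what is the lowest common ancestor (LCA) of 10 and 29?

Tree insertion order: [32, 29, 7, 13, 45, 25, 42, 27, 36, 16, 34, 26, 10]
Tree (level-order array): [32, 29, 45, 7, None, 42, None, None, 13, 36, None, 10, 25, 34, None, None, None, 16, 27, None, None, None, None, 26]
In a BST, the LCA of p=10, q=29 is the first node v on the
root-to-leaf path with p <= v <= q (go left if both < v, right if both > v).
Walk from root:
  at 32: both 10 and 29 < 32, go left
  at 29: 10 <= 29 <= 29, this is the LCA
LCA = 29


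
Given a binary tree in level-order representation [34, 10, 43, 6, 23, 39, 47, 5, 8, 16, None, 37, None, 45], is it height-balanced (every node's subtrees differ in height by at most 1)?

Tree (level-order array): [34, 10, 43, 6, 23, 39, 47, 5, 8, 16, None, 37, None, 45]
Definition: a tree is height-balanced if, at every node, |h(left) - h(right)| <= 1 (empty subtree has height -1).
Bottom-up per-node check:
  node 5: h_left=-1, h_right=-1, diff=0 [OK], height=0
  node 8: h_left=-1, h_right=-1, diff=0 [OK], height=0
  node 6: h_left=0, h_right=0, diff=0 [OK], height=1
  node 16: h_left=-1, h_right=-1, diff=0 [OK], height=0
  node 23: h_left=0, h_right=-1, diff=1 [OK], height=1
  node 10: h_left=1, h_right=1, diff=0 [OK], height=2
  node 37: h_left=-1, h_right=-1, diff=0 [OK], height=0
  node 39: h_left=0, h_right=-1, diff=1 [OK], height=1
  node 45: h_left=-1, h_right=-1, diff=0 [OK], height=0
  node 47: h_left=0, h_right=-1, diff=1 [OK], height=1
  node 43: h_left=1, h_right=1, diff=0 [OK], height=2
  node 34: h_left=2, h_right=2, diff=0 [OK], height=3
All nodes satisfy the balance condition.
Result: Balanced


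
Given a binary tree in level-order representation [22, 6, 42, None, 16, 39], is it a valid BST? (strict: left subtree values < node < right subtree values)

Level-order array: [22, 6, 42, None, 16, 39]
Validate using subtree bounds (lo, hi): at each node, require lo < value < hi,
then recurse left with hi=value and right with lo=value.
Preorder trace (stopping at first violation):
  at node 22 with bounds (-inf, +inf): OK
  at node 6 with bounds (-inf, 22): OK
  at node 16 with bounds (6, 22): OK
  at node 42 with bounds (22, +inf): OK
  at node 39 with bounds (22, 42): OK
No violation found at any node.
Result: Valid BST


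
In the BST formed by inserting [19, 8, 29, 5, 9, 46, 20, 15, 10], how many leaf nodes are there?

Tree built from: [19, 8, 29, 5, 9, 46, 20, 15, 10]
Tree (level-order array): [19, 8, 29, 5, 9, 20, 46, None, None, None, 15, None, None, None, None, 10]
Rule: A leaf has 0 children.
Per-node child counts:
  node 19: 2 child(ren)
  node 8: 2 child(ren)
  node 5: 0 child(ren)
  node 9: 1 child(ren)
  node 15: 1 child(ren)
  node 10: 0 child(ren)
  node 29: 2 child(ren)
  node 20: 0 child(ren)
  node 46: 0 child(ren)
Matching nodes: [5, 10, 20, 46]
Count of leaf nodes: 4


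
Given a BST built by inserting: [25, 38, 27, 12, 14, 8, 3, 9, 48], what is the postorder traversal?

Tree insertion order: [25, 38, 27, 12, 14, 8, 3, 9, 48]
Tree (level-order array): [25, 12, 38, 8, 14, 27, 48, 3, 9]
Postorder traversal: [3, 9, 8, 14, 12, 27, 48, 38, 25]


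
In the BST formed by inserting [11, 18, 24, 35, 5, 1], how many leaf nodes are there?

Tree built from: [11, 18, 24, 35, 5, 1]
Tree (level-order array): [11, 5, 18, 1, None, None, 24, None, None, None, 35]
Rule: A leaf has 0 children.
Per-node child counts:
  node 11: 2 child(ren)
  node 5: 1 child(ren)
  node 1: 0 child(ren)
  node 18: 1 child(ren)
  node 24: 1 child(ren)
  node 35: 0 child(ren)
Matching nodes: [1, 35]
Count of leaf nodes: 2


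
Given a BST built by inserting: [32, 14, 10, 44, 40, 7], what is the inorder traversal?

Tree insertion order: [32, 14, 10, 44, 40, 7]
Tree (level-order array): [32, 14, 44, 10, None, 40, None, 7]
Inorder traversal: [7, 10, 14, 32, 40, 44]


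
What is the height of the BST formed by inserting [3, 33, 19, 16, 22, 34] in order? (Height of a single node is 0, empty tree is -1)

Insertion order: [3, 33, 19, 16, 22, 34]
Tree (level-order array): [3, None, 33, 19, 34, 16, 22]
Compute height bottom-up (empty subtree = -1):
  height(16) = 1 + max(-1, -1) = 0
  height(22) = 1 + max(-1, -1) = 0
  height(19) = 1 + max(0, 0) = 1
  height(34) = 1 + max(-1, -1) = 0
  height(33) = 1 + max(1, 0) = 2
  height(3) = 1 + max(-1, 2) = 3
Height = 3


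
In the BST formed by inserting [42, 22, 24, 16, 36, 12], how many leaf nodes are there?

Tree built from: [42, 22, 24, 16, 36, 12]
Tree (level-order array): [42, 22, None, 16, 24, 12, None, None, 36]
Rule: A leaf has 0 children.
Per-node child counts:
  node 42: 1 child(ren)
  node 22: 2 child(ren)
  node 16: 1 child(ren)
  node 12: 0 child(ren)
  node 24: 1 child(ren)
  node 36: 0 child(ren)
Matching nodes: [12, 36]
Count of leaf nodes: 2


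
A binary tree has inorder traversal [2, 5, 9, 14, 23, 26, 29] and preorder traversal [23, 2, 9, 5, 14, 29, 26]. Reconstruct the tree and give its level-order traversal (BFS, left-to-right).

Inorder:  [2, 5, 9, 14, 23, 26, 29]
Preorder: [23, 2, 9, 5, 14, 29, 26]
Algorithm: preorder visits root first, so consume preorder in order;
for each root, split the current inorder slice at that value into
left-subtree inorder and right-subtree inorder, then recurse.
Recursive splits:
  root=23; inorder splits into left=[2, 5, 9, 14], right=[26, 29]
  root=2; inorder splits into left=[], right=[5, 9, 14]
  root=9; inorder splits into left=[5], right=[14]
  root=5; inorder splits into left=[], right=[]
  root=14; inorder splits into left=[], right=[]
  root=29; inorder splits into left=[26], right=[]
  root=26; inorder splits into left=[], right=[]
Reconstructed level-order: [23, 2, 29, 9, 26, 5, 14]


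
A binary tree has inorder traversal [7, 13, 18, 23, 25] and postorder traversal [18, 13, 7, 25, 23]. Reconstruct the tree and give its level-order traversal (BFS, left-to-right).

Inorder:   [7, 13, 18, 23, 25]
Postorder: [18, 13, 7, 25, 23]
Algorithm: postorder visits root last, so walk postorder right-to-left;
each value is the root of the current inorder slice — split it at that
value, recurse on the right subtree first, then the left.
Recursive splits:
  root=23; inorder splits into left=[7, 13, 18], right=[25]
  root=25; inorder splits into left=[], right=[]
  root=7; inorder splits into left=[], right=[13, 18]
  root=13; inorder splits into left=[], right=[18]
  root=18; inorder splits into left=[], right=[]
Reconstructed level-order: [23, 7, 25, 13, 18]


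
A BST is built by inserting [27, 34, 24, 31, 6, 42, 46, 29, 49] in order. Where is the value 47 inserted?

Starting tree (level order): [27, 24, 34, 6, None, 31, 42, None, None, 29, None, None, 46, None, None, None, 49]
Insertion path: 27 -> 34 -> 42 -> 46 -> 49
Result: insert 47 as left child of 49
Final tree (level order): [27, 24, 34, 6, None, 31, 42, None, None, 29, None, None, 46, None, None, None, 49, 47]


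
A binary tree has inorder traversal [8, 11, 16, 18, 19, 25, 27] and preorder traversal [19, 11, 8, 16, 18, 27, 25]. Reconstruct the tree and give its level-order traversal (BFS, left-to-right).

Inorder:  [8, 11, 16, 18, 19, 25, 27]
Preorder: [19, 11, 8, 16, 18, 27, 25]
Algorithm: preorder visits root first, so consume preorder in order;
for each root, split the current inorder slice at that value into
left-subtree inorder and right-subtree inorder, then recurse.
Recursive splits:
  root=19; inorder splits into left=[8, 11, 16, 18], right=[25, 27]
  root=11; inorder splits into left=[8], right=[16, 18]
  root=8; inorder splits into left=[], right=[]
  root=16; inorder splits into left=[], right=[18]
  root=18; inorder splits into left=[], right=[]
  root=27; inorder splits into left=[25], right=[]
  root=25; inorder splits into left=[], right=[]
Reconstructed level-order: [19, 11, 27, 8, 16, 25, 18]


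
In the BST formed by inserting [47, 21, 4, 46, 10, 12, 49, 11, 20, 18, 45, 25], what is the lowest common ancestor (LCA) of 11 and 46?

Tree insertion order: [47, 21, 4, 46, 10, 12, 49, 11, 20, 18, 45, 25]
Tree (level-order array): [47, 21, 49, 4, 46, None, None, None, 10, 45, None, None, 12, 25, None, 11, 20, None, None, None, None, 18]
In a BST, the LCA of p=11, q=46 is the first node v on the
root-to-leaf path with p <= v <= q (go left if both < v, right if both > v).
Walk from root:
  at 47: both 11 and 46 < 47, go left
  at 21: 11 <= 21 <= 46, this is the LCA
LCA = 21


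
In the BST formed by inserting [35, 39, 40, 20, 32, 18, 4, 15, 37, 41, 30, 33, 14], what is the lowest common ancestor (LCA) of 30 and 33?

Tree insertion order: [35, 39, 40, 20, 32, 18, 4, 15, 37, 41, 30, 33, 14]
Tree (level-order array): [35, 20, 39, 18, 32, 37, 40, 4, None, 30, 33, None, None, None, 41, None, 15, None, None, None, None, None, None, 14]
In a BST, the LCA of p=30, q=33 is the first node v on the
root-to-leaf path with p <= v <= q (go left if both < v, right if both > v).
Walk from root:
  at 35: both 30 and 33 < 35, go left
  at 20: both 30 and 33 > 20, go right
  at 32: 30 <= 32 <= 33, this is the LCA
LCA = 32


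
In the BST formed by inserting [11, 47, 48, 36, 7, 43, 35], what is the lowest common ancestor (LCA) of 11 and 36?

Tree insertion order: [11, 47, 48, 36, 7, 43, 35]
Tree (level-order array): [11, 7, 47, None, None, 36, 48, 35, 43]
In a BST, the LCA of p=11, q=36 is the first node v on the
root-to-leaf path with p <= v <= q (go left if both < v, right if both > v).
Walk from root:
  at 11: 11 <= 11 <= 36, this is the LCA
LCA = 11


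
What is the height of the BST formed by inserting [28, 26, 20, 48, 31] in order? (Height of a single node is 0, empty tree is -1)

Insertion order: [28, 26, 20, 48, 31]
Tree (level-order array): [28, 26, 48, 20, None, 31]
Compute height bottom-up (empty subtree = -1):
  height(20) = 1 + max(-1, -1) = 0
  height(26) = 1 + max(0, -1) = 1
  height(31) = 1 + max(-1, -1) = 0
  height(48) = 1 + max(0, -1) = 1
  height(28) = 1 + max(1, 1) = 2
Height = 2


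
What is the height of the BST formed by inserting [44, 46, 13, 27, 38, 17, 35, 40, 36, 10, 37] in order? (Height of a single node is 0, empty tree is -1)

Insertion order: [44, 46, 13, 27, 38, 17, 35, 40, 36, 10, 37]
Tree (level-order array): [44, 13, 46, 10, 27, None, None, None, None, 17, 38, None, None, 35, 40, None, 36, None, None, None, 37]
Compute height bottom-up (empty subtree = -1):
  height(10) = 1 + max(-1, -1) = 0
  height(17) = 1 + max(-1, -1) = 0
  height(37) = 1 + max(-1, -1) = 0
  height(36) = 1 + max(-1, 0) = 1
  height(35) = 1 + max(-1, 1) = 2
  height(40) = 1 + max(-1, -1) = 0
  height(38) = 1 + max(2, 0) = 3
  height(27) = 1 + max(0, 3) = 4
  height(13) = 1 + max(0, 4) = 5
  height(46) = 1 + max(-1, -1) = 0
  height(44) = 1 + max(5, 0) = 6
Height = 6


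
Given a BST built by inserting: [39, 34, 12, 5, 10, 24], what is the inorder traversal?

Tree insertion order: [39, 34, 12, 5, 10, 24]
Tree (level-order array): [39, 34, None, 12, None, 5, 24, None, 10]
Inorder traversal: [5, 10, 12, 24, 34, 39]
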